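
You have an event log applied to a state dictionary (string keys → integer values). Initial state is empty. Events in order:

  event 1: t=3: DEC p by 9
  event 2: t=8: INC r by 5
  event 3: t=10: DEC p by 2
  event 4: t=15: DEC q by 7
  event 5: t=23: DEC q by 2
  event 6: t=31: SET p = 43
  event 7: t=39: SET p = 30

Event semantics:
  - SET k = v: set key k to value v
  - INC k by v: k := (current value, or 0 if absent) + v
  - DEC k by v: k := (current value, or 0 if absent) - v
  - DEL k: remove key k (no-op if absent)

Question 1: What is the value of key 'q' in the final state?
Track key 'q' through all 7 events:
  event 1 (t=3: DEC p by 9): q unchanged
  event 2 (t=8: INC r by 5): q unchanged
  event 3 (t=10: DEC p by 2): q unchanged
  event 4 (t=15: DEC q by 7): q (absent) -> -7
  event 5 (t=23: DEC q by 2): q -7 -> -9
  event 6 (t=31: SET p = 43): q unchanged
  event 7 (t=39: SET p = 30): q unchanged
Final: q = -9

Answer: -9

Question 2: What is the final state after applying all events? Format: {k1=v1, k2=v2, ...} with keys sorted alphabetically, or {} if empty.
  after event 1 (t=3: DEC p by 9): {p=-9}
  after event 2 (t=8: INC r by 5): {p=-9, r=5}
  after event 3 (t=10: DEC p by 2): {p=-11, r=5}
  after event 4 (t=15: DEC q by 7): {p=-11, q=-7, r=5}
  after event 5 (t=23: DEC q by 2): {p=-11, q=-9, r=5}
  after event 6 (t=31: SET p = 43): {p=43, q=-9, r=5}
  after event 7 (t=39: SET p = 30): {p=30, q=-9, r=5}

Answer: {p=30, q=-9, r=5}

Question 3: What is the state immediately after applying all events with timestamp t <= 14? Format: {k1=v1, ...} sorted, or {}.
Answer: {p=-11, r=5}

Derivation:
Apply events with t <= 14 (3 events):
  after event 1 (t=3: DEC p by 9): {p=-9}
  after event 2 (t=8: INC r by 5): {p=-9, r=5}
  after event 3 (t=10: DEC p by 2): {p=-11, r=5}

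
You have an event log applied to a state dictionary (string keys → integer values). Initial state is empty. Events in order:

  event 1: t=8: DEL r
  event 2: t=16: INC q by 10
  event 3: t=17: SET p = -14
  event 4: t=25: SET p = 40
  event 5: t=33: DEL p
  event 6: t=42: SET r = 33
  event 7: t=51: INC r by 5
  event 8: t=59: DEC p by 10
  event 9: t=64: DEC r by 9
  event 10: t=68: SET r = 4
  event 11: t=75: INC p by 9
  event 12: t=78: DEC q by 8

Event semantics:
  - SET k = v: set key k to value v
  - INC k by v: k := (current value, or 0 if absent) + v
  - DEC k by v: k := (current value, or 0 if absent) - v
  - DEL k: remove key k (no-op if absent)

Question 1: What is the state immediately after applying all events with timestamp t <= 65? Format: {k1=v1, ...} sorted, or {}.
Apply events with t <= 65 (9 events):
  after event 1 (t=8: DEL r): {}
  after event 2 (t=16: INC q by 10): {q=10}
  after event 3 (t=17: SET p = -14): {p=-14, q=10}
  after event 4 (t=25: SET p = 40): {p=40, q=10}
  after event 5 (t=33: DEL p): {q=10}
  after event 6 (t=42: SET r = 33): {q=10, r=33}
  after event 7 (t=51: INC r by 5): {q=10, r=38}
  after event 8 (t=59: DEC p by 10): {p=-10, q=10, r=38}
  after event 9 (t=64: DEC r by 9): {p=-10, q=10, r=29}

Answer: {p=-10, q=10, r=29}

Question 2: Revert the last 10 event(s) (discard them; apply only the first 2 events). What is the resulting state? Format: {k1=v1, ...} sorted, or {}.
Answer: {q=10}

Derivation:
Keep first 2 events (discard last 10):
  after event 1 (t=8: DEL r): {}
  after event 2 (t=16: INC q by 10): {q=10}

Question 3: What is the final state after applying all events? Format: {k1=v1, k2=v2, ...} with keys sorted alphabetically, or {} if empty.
Answer: {p=-1, q=2, r=4}

Derivation:
  after event 1 (t=8: DEL r): {}
  after event 2 (t=16: INC q by 10): {q=10}
  after event 3 (t=17: SET p = -14): {p=-14, q=10}
  after event 4 (t=25: SET p = 40): {p=40, q=10}
  after event 5 (t=33: DEL p): {q=10}
  after event 6 (t=42: SET r = 33): {q=10, r=33}
  after event 7 (t=51: INC r by 5): {q=10, r=38}
  after event 8 (t=59: DEC p by 10): {p=-10, q=10, r=38}
  after event 9 (t=64: DEC r by 9): {p=-10, q=10, r=29}
  after event 10 (t=68: SET r = 4): {p=-10, q=10, r=4}
  after event 11 (t=75: INC p by 9): {p=-1, q=10, r=4}
  after event 12 (t=78: DEC q by 8): {p=-1, q=2, r=4}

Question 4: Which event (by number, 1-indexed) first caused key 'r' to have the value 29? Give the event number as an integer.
Looking for first event where r becomes 29:
  event 6: r = 33
  event 7: r = 38
  event 8: r = 38
  event 9: r 38 -> 29  <-- first match

Answer: 9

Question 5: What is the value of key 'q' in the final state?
Answer: 2

Derivation:
Track key 'q' through all 12 events:
  event 1 (t=8: DEL r): q unchanged
  event 2 (t=16: INC q by 10): q (absent) -> 10
  event 3 (t=17: SET p = -14): q unchanged
  event 4 (t=25: SET p = 40): q unchanged
  event 5 (t=33: DEL p): q unchanged
  event 6 (t=42: SET r = 33): q unchanged
  event 7 (t=51: INC r by 5): q unchanged
  event 8 (t=59: DEC p by 10): q unchanged
  event 9 (t=64: DEC r by 9): q unchanged
  event 10 (t=68: SET r = 4): q unchanged
  event 11 (t=75: INC p by 9): q unchanged
  event 12 (t=78: DEC q by 8): q 10 -> 2
Final: q = 2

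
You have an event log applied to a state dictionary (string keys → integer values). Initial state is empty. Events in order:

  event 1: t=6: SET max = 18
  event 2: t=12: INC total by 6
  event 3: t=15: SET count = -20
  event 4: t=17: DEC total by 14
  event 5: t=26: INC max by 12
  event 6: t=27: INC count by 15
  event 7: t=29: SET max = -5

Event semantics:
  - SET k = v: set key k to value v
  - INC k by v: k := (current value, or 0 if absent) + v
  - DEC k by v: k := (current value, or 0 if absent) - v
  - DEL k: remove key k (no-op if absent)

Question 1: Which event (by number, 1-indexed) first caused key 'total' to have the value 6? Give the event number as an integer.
Answer: 2

Derivation:
Looking for first event where total becomes 6:
  event 2: total (absent) -> 6  <-- first match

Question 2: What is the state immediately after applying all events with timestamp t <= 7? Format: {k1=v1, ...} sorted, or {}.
Answer: {max=18}

Derivation:
Apply events with t <= 7 (1 events):
  after event 1 (t=6: SET max = 18): {max=18}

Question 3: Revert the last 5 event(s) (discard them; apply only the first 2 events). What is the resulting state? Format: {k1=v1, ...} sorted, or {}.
Keep first 2 events (discard last 5):
  after event 1 (t=6: SET max = 18): {max=18}
  after event 2 (t=12: INC total by 6): {max=18, total=6}

Answer: {max=18, total=6}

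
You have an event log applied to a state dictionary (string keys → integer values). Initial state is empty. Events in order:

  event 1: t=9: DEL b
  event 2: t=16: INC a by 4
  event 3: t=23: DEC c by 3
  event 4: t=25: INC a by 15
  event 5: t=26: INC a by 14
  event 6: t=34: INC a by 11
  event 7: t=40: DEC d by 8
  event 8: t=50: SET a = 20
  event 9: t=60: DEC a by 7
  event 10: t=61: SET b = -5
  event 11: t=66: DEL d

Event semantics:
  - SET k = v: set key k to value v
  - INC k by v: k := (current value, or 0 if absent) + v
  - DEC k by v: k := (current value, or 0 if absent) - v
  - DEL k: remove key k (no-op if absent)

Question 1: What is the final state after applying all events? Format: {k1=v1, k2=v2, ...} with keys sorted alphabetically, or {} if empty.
Answer: {a=13, b=-5, c=-3}

Derivation:
  after event 1 (t=9: DEL b): {}
  after event 2 (t=16: INC a by 4): {a=4}
  after event 3 (t=23: DEC c by 3): {a=4, c=-3}
  after event 4 (t=25: INC a by 15): {a=19, c=-3}
  after event 5 (t=26: INC a by 14): {a=33, c=-3}
  after event 6 (t=34: INC a by 11): {a=44, c=-3}
  after event 7 (t=40: DEC d by 8): {a=44, c=-3, d=-8}
  after event 8 (t=50: SET a = 20): {a=20, c=-3, d=-8}
  after event 9 (t=60: DEC a by 7): {a=13, c=-3, d=-8}
  after event 10 (t=61: SET b = -5): {a=13, b=-5, c=-3, d=-8}
  after event 11 (t=66: DEL d): {a=13, b=-5, c=-3}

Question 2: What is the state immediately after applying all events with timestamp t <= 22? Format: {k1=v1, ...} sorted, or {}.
Answer: {a=4}

Derivation:
Apply events with t <= 22 (2 events):
  after event 1 (t=9: DEL b): {}
  after event 2 (t=16: INC a by 4): {a=4}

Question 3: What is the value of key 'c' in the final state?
Track key 'c' through all 11 events:
  event 1 (t=9: DEL b): c unchanged
  event 2 (t=16: INC a by 4): c unchanged
  event 3 (t=23: DEC c by 3): c (absent) -> -3
  event 4 (t=25: INC a by 15): c unchanged
  event 5 (t=26: INC a by 14): c unchanged
  event 6 (t=34: INC a by 11): c unchanged
  event 7 (t=40: DEC d by 8): c unchanged
  event 8 (t=50: SET a = 20): c unchanged
  event 9 (t=60: DEC a by 7): c unchanged
  event 10 (t=61: SET b = -5): c unchanged
  event 11 (t=66: DEL d): c unchanged
Final: c = -3

Answer: -3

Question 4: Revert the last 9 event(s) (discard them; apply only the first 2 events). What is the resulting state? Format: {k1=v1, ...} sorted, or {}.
Answer: {a=4}

Derivation:
Keep first 2 events (discard last 9):
  after event 1 (t=9: DEL b): {}
  after event 2 (t=16: INC a by 4): {a=4}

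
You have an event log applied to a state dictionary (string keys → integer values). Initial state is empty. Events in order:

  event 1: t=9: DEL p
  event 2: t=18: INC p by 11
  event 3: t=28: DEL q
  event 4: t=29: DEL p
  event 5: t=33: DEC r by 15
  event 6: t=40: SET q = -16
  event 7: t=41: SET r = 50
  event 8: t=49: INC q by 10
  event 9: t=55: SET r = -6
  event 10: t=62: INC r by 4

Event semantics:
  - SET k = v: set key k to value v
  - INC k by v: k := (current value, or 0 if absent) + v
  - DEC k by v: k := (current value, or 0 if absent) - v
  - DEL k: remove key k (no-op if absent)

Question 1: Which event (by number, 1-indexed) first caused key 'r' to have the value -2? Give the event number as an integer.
Looking for first event where r becomes -2:
  event 5: r = -15
  event 6: r = -15
  event 7: r = 50
  event 8: r = 50
  event 9: r = -6
  event 10: r -6 -> -2  <-- first match

Answer: 10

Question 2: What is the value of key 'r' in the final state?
Answer: -2

Derivation:
Track key 'r' through all 10 events:
  event 1 (t=9: DEL p): r unchanged
  event 2 (t=18: INC p by 11): r unchanged
  event 3 (t=28: DEL q): r unchanged
  event 4 (t=29: DEL p): r unchanged
  event 5 (t=33: DEC r by 15): r (absent) -> -15
  event 6 (t=40: SET q = -16): r unchanged
  event 7 (t=41: SET r = 50): r -15 -> 50
  event 8 (t=49: INC q by 10): r unchanged
  event 9 (t=55: SET r = -6): r 50 -> -6
  event 10 (t=62: INC r by 4): r -6 -> -2
Final: r = -2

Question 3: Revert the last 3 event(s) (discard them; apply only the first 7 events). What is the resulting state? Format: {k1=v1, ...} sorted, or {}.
Keep first 7 events (discard last 3):
  after event 1 (t=9: DEL p): {}
  after event 2 (t=18: INC p by 11): {p=11}
  after event 3 (t=28: DEL q): {p=11}
  after event 4 (t=29: DEL p): {}
  after event 5 (t=33: DEC r by 15): {r=-15}
  after event 6 (t=40: SET q = -16): {q=-16, r=-15}
  after event 7 (t=41: SET r = 50): {q=-16, r=50}

Answer: {q=-16, r=50}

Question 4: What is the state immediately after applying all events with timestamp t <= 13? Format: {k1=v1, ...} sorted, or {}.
Answer: {}

Derivation:
Apply events with t <= 13 (1 events):
  after event 1 (t=9: DEL p): {}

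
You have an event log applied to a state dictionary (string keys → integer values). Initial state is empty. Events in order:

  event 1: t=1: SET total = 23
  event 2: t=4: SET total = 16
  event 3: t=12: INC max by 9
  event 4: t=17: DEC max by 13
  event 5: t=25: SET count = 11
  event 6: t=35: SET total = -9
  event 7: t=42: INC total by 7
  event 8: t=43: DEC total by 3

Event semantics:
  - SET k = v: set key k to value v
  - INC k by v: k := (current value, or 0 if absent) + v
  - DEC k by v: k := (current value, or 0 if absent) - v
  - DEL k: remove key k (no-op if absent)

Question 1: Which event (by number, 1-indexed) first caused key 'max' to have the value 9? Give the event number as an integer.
Answer: 3

Derivation:
Looking for first event where max becomes 9:
  event 3: max (absent) -> 9  <-- first match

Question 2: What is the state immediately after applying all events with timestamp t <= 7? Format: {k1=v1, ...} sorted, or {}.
Apply events with t <= 7 (2 events):
  after event 1 (t=1: SET total = 23): {total=23}
  after event 2 (t=4: SET total = 16): {total=16}

Answer: {total=16}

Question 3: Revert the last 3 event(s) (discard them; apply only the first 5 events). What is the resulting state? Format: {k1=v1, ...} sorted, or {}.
Keep first 5 events (discard last 3):
  after event 1 (t=1: SET total = 23): {total=23}
  after event 2 (t=4: SET total = 16): {total=16}
  after event 3 (t=12: INC max by 9): {max=9, total=16}
  after event 4 (t=17: DEC max by 13): {max=-4, total=16}
  after event 5 (t=25: SET count = 11): {count=11, max=-4, total=16}

Answer: {count=11, max=-4, total=16}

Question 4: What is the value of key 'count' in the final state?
Track key 'count' through all 8 events:
  event 1 (t=1: SET total = 23): count unchanged
  event 2 (t=4: SET total = 16): count unchanged
  event 3 (t=12: INC max by 9): count unchanged
  event 4 (t=17: DEC max by 13): count unchanged
  event 5 (t=25: SET count = 11): count (absent) -> 11
  event 6 (t=35: SET total = -9): count unchanged
  event 7 (t=42: INC total by 7): count unchanged
  event 8 (t=43: DEC total by 3): count unchanged
Final: count = 11

Answer: 11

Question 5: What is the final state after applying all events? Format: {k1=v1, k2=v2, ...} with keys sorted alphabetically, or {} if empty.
Answer: {count=11, max=-4, total=-5}

Derivation:
  after event 1 (t=1: SET total = 23): {total=23}
  after event 2 (t=4: SET total = 16): {total=16}
  after event 3 (t=12: INC max by 9): {max=9, total=16}
  after event 4 (t=17: DEC max by 13): {max=-4, total=16}
  after event 5 (t=25: SET count = 11): {count=11, max=-4, total=16}
  after event 6 (t=35: SET total = -9): {count=11, max=-4, total=-9}
  after event 7 (t=42: INC total by 7): {count=11, max=-4, total=-2}
  after event 8 (t=43: DEC total by 3): {count=11, max=-4, total=-5}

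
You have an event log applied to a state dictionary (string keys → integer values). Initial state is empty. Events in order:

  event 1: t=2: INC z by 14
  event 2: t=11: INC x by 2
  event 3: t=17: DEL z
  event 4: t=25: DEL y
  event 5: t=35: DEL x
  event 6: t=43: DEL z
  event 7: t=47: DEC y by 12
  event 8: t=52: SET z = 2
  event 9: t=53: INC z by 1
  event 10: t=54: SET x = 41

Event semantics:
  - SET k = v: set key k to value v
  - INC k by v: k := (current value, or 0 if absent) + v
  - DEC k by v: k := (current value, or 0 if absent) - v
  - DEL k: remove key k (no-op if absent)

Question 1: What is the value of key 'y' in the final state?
Track key 'y' through all 10 events:
  event 1 (t=2: INC z by 14): y unchanged
  event 2 (t=11: INC x by 2): y unchanged
  event 3 (t=17: DEL z): y unchanged
  event 4 (t=25: DEL y): y (absent) -> (absent)
  event 5 (t=35: DEL x): y unchanged
  event 6 (t=43: DEL z): y unchanged
  event 7 (t=47: DEC y by 12): y (absent) -> -12
  event 8 (t=52: SET z = 2): y unchanged
  event 9 (t=53: INC z by 1): y unchanged
  event 10 (t=54: SET x = 41): y unchanged
Final: y = -12

Answer: -12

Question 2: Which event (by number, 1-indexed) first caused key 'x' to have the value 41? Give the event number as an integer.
Looking for first event where x becomes 41:
  event 2: x = 2
  event 3: x = 2
  event 4: x = 2
  event 5: x = (absent)
  event 10: x (absent) -> 41  <-- first match

Answer: 10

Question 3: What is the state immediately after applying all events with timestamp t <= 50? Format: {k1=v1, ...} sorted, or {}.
Apply events with t <= 50 (7 events):
  after event 1 (t=2: INC z by 14): {z=14}
  after event 2 (t=11: INC x by 2): {x=2, z=14}
  after event 3 (t=17: DEL z): {x=2}
  after event 4 (t=25: DEL y): {x=2}
  after event 5 (t=35: DEL x): {}
  after event 6 (t=43: DEL z): {}
  after event 7 (t=47: DEC y by 12): {y=-12}

Answer: {y=-12}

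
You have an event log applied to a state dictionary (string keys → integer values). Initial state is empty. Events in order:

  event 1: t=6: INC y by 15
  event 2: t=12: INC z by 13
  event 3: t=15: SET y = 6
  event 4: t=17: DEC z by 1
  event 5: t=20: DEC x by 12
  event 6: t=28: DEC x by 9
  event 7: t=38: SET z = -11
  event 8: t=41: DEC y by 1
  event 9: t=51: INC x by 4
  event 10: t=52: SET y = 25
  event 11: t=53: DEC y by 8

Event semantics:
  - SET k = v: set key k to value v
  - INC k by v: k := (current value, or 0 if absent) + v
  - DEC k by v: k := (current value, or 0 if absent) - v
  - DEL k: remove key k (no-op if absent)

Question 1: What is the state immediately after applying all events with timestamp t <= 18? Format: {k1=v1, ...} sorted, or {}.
Apply events with t <= 18 (4 events):
  after event 1 (t=6: INC y by 15): {y=15}
  after event 2 (t=12: INC z by 13): {y=15, z=13}
  after event 3 (t=15: SET y = 6): {y=6, z=13}
  after event 4 (t=17: DEC z by 1): {y=6, z=12}

Answer: {y=6, z=12}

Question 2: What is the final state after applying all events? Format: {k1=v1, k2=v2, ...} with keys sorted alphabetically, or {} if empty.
  after event 1 (t=6: INC y by 15): {y=15}
  after event 2 (t=12: INC z by 13): {y=15, z=13}
  after event 3 (t=15: SET y = 6): {y=6, z=13}
  after event 4 (t=17: DEC z by 1): {y=6, z=12}
  after event 5 (t=20: DEC x by 12): {x=-12, y=6, z=12}
  after event 6 (t=28: DEC x by 9): {x=-21, y=6, z=12}
  after event 7 (t=38: SET z = -11): {x=-21, y=6, z=-11}
  after event 8 (t=41: DEC y by 1): {x=-21, y=5, z=-11}
  after event 9 (t=51: INC x by 4): {x=-17, y=5, z=-11}
  after event 10 (t=52: SET y = 25): {x=-17, y=25, z=-11}
  after event 11 (t=53: DEC y by 8): {x=-17, y=17, z=-11}

Answer: {x=-17, y=17, z=-11}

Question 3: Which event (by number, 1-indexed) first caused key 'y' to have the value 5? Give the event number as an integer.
Looking for first event where y becomes 5:
  event 1: y = 15
  event 2: y = 15
  event 3: y = 6
  event 4: y = 6
  event 5: y = 6
  event 6: y = 6
  event 7: y = 6
  event 8: y 6 -> 5  <-- first match

Answer: 8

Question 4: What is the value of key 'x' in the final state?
Track key 'x' through all 11 events:
  event 1 (t=6: INC y by 15): x unchanged
  event 2 (t=12: INC z by 13): x unchanged
  event 3 (t=15: SET y = 6): x unchanged
  event 4 (t=17: DEC z by 1): x unchanged
  event 5 (t=20: DEC x by 12): x (absent) -> -12
  event 6 (t=28: DEC x by 9): x -12 -> -21
  event 7 (t=38: SET z = -11): x unchanged
  event 8 (t=41: DEC y by 1): x unchanged
  event 9 (t=51: INC x by 4): x -21 -> -17
  event 10 (t=52: SET y = 25): x unchanged
  event 11 (t=53: DEC y by 8): x unchanged
Final: x = -17

Answer: -17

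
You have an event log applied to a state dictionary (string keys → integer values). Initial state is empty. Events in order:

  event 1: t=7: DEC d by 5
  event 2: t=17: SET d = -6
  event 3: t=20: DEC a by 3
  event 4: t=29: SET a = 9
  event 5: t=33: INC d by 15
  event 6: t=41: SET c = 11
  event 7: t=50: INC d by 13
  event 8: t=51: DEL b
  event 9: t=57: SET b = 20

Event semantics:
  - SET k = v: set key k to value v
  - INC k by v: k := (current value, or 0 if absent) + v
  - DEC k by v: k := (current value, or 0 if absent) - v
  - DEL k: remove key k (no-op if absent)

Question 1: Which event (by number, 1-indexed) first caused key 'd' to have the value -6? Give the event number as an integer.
Answer: 2

Derivation:
Looking for first event where d becomes -6:
  event 1: d = -5
  event 2: d -5 -> -6  <-- first match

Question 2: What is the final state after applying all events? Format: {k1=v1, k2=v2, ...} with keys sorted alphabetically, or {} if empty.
Answer: {a=9, b=20, c=11, d=22}

Derivation:
  after event 1 (t=7: DEC d by 5): {d=-5}
  after event 2 (t=17: SET d = -6): {d=-6}
  after event 3 (t=20: DEC a by 3): {a=-3, d=-6}
  after event 4 (t=29: SET a = 9): {a=9, d=-6}
  after event 5 (t=33: INC d by 15): {a=9, d=9}
  after event 6 (t=41: SET c = 11): {a=9, c=11, d=9}
  after event 7 (t=50: INC d by 13): {a=9, c=11, d=22}
  after event 8 (t=51: DEL b): {a=9, c=11, d=22}
  after event 9 (t=57: SET b = 20): {a=9, b=20, c=11, d=22}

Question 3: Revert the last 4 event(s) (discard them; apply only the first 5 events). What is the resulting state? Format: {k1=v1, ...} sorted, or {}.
Answer: {a=9, d=9}

Derivation:
Keep first 5 events (discard last 4):
  after event 1 (t=7: DEC d by 5): {d=-5}
  after event 2 (t=17: SET d = -6): {d=-6}
  after event 3 (t=20: DEC a by 3): {a=-3, d=-6}
  after event 4 (t=29: SET a = 9): {a=9, d=-6}
  after event 5 (t=33: INC d by 15): {a=9, d=9}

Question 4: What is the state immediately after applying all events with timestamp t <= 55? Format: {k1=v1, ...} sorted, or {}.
Answer: {a=9, c=11, d=22}

Derivation:
Apply events with t <= 55 (8 events):
  after event 1 (t=7: DEC d by 5): {d=-5}
  after event 2 (t=17: SET d = -6): {d=-6}
  after event 3 (t=20: DEC a by 3): {a=-3, d=-6}
  after event 4 (t=29: SET a = 9): {a=9, d=-6}
  after event 5 (t=33: INC d by 15): {a=9, d=9}
  after event 6 (t=41: SET c = 11): {a=9, c=11, d=9}
  after event 7 (t=50: INC d by 13): {a=9, c=11, d=22}
  after event 8 (t=51: DEL b): {a=9, c=11, d=22}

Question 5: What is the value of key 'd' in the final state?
Track key 'd' through all 9 events:
  event 1 (t=7: DEC d by 5): d (absent) -> -5
  event 2 (t=17: SET d = -6): d -5 -> -6
  event 3 (t=20: DEC a by 3): d unchanged
  event 4 (t=29: SET a = 9): d unchanged
  event 5 (t=33: INC d by 15): d -6 -> 9
  event 6 (t=41: SET c = 11): d unchanged
  event 7 (t=50: INC d by 13): d 9 -> 22
  event 8 (t=51: DEL b): d unchanged
  event 9 (t=57: SET b = 20): d unchanged
Final: d = 22

Answer: 22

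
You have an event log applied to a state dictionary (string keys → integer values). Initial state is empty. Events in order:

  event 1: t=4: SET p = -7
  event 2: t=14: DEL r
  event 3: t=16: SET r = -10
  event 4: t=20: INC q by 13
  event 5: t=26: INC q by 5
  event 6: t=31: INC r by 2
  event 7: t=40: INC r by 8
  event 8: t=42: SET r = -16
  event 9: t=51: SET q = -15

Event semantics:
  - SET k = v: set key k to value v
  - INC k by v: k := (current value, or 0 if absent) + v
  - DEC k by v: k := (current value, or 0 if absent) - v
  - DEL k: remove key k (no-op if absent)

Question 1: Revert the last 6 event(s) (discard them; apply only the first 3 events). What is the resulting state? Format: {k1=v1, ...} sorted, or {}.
Keep first 3 events (discard last 6):
  after event 1 (t=4: SET p = -7): {p=-7}
  after event 2 (t=14: DEL r): {p=-7}
  after event 3 (t=16: SET r = -10): {p=-7, r=-10}

Answer: {p=-7, r=-10}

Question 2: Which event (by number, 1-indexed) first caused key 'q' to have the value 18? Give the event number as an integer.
Answer: 5

Derivation:
Looking for first event where q becomes 18:
  event 4: q = 13
  event 5: q 13 -> 18  <-- first match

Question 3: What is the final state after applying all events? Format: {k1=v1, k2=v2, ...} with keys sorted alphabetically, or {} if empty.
  after event 1 (t=4: SET p = -7): {p=-7}
  after event 2 (t=14: DEL r): {p=-7}
  after event 3 (t=16: SET r = -10): {p=-7, r=-10}
  after event 4 (t=20: INC q by 13): {p=-7, q=13, r=-10}
  after event 5 (t=26: INC q by 5): {p=-7, q=18, r=-10}
  after event 6 (t=31: INC r by 2): {p=-7, q=18, r=-8}
  after event 7 (t=40: INC r by 8): {p=-7, q=18, r=0}
  after event 8 (t=42: SET r = -16): {p=-7, q=18, r=-16}
  after event 9 (t=51: SET q = -15): {p=-7, q=-15, r=-16}

Answer: {p=-7, q=-15, r=-16}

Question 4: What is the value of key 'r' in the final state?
Track key 'r' through all 9 events:
  event 1 (t=4: SET p = -7): r unchanged
  event 2 (t=14: DEL r): r (absent) -> (absent)
  event 3 (t=16: SET r = -10): r (absent) -> -10
  event 4 (t=20: INC q by 13): r unchanged
  event 5 (t=26: INC q by 5): r unchanged
  event 6 (t=31: INC r by 2): r -10 -> -8
  event 7 (t=40: INC r by 8): r -8 -> 0
  event 8 (t=42: SET r = -16): r 0 -> -16
  event 9 (t=51: SET q = -15): r unchanged
Final: r = -16

Answer: -16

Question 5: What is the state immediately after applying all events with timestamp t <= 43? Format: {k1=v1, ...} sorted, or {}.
Answer: {p=-7, q=18, r=-16}

Derivation:
Apply events with t <= 43 (8 events):
  after event 1 (t=4: SET p = -7): {p=-7}
  after event 2 (t=14: DEL r): {p=-7}
  after event 3 (t=16: SET r = -10): {p=-7, r=-10}
  after event 4 (t=20: INC q by 13): {p=-7, q=13, r=-10}
  after event 5 (t=26: INC q by 5): {p=-7, q=18, r=-10}
  after event 6 (t=31: INC r by 2): {p=-7, q=18, r=-8}
  after event 7 (t=40: INC r by 8): {p=-7, q=18, r=0}
  after event 8 (t=42: SET r = -16): {p=-7, q=18, r=-16}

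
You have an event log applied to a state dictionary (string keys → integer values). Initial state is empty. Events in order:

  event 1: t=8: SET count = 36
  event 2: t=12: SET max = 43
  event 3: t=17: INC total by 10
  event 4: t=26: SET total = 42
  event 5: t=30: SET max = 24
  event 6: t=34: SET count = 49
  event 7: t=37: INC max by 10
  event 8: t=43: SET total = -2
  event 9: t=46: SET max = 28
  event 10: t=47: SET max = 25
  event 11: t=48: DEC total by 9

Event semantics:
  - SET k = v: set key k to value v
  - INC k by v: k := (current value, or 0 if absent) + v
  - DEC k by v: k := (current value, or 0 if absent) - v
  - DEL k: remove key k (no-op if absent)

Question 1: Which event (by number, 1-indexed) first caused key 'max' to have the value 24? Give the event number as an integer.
Answer: 5

Derivation:
Looking for first event where max becomes 24:
  event 2: max = 43
  event 3: max = 43
  event 4: max = 43
  event 5: max 43 -> 24  <-- first match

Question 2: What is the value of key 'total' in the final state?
Track key 'total' through all 11 events:
  event 1 (t=8: SET count = 36): total unchanged
  event 2 (t=12: SET max = 43): total unchanged
  event 3 (t=17: INC total by 10): total (absent) -> 10
  event 4 (t=26: SET total = 42): total 10 -> 42
  event 5 (t=30: SET max = 24): total unchanged
  event 6 (t=34: SET count = 49): total unchanged
  event 7 (t=37: INC max by 10): total unchanged
  event 8 (t=43: SET total = -2): total 42 -> -2
  event 9 (t=46: SET max = 28): total unchanged
  event 10 (t=47: SET max = 25): total unchanged
  event 11 (t=48: DEC total by 9): total -2 -> -11
Final: total = -11

Answer: -11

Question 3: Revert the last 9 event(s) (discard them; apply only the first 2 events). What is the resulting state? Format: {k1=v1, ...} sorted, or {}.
Answer: {count=36, max=43}

Derivation:
Keep first 2 events (discard last 9):
  after event 1 (t=8: SET count = 36): {count=36}
  after event 2 (t=12: SET max = 43): {count=36, max=43}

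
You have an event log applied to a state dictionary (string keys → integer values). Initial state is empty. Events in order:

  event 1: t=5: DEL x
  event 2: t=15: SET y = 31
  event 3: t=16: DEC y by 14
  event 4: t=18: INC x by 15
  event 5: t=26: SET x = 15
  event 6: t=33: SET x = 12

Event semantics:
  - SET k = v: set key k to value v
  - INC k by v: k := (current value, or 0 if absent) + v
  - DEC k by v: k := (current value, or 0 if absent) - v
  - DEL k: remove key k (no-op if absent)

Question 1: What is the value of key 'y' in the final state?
Answer: 17

Derivation:
Track key 'y' through all 6 events:
  event 1 (t=5: DEL x): y unchanged
  event 2 (t=15: SET y = 31): y (absent) -> 31
  event 3 (t=16: DEC y by 14): y 31 -> 17
  event 4 (t=18: INC x by 15): y unchanged
  event 5 (t=26: SET x = 15): y unchanged
  event 6 (t=33: SET x = 12): y unchanged
Final: y = 17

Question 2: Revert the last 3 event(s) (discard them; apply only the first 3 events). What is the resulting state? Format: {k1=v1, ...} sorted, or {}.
Keep first 3 events (discard last 3):
  after event 1 (t=5: DEL x): {}
  after event 2 (t=15: SET y = 31): {y=31}
  after event 3 (t=16: DEC y by 14): {y=17}

Answer: {y=17}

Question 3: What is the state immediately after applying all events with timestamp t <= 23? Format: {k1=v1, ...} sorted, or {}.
Answer: {x=15, y=17}

Derivation:
Apply events with t <= 23 (4 events):
  after event 1 (t=5: DEL x): {}
  after event 2 (t=15: SET y = 31): {y=31}
  after event 3 (t=16: DEC y by 14): {y=17}
  after event 4 (t=18: INC x by 15): {x=15, y=17}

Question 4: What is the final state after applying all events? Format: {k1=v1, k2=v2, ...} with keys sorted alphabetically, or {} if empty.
Answer: {x=12, y=17}

Derivation:
  after event 1 (t=5: DEL x): {}
  after event 2 (t=15: SET y = 31): {y=31}
  after event 3 (t=16: DEC y by 14): {y=17}
  after event 4 (t=18: INC x by 15): {x=15, y=17}
  after event 5 (t=26: SET x = 15): {x=15, y=17}
  after event 6 (t=33: SET x = 12): {x=12, y=17}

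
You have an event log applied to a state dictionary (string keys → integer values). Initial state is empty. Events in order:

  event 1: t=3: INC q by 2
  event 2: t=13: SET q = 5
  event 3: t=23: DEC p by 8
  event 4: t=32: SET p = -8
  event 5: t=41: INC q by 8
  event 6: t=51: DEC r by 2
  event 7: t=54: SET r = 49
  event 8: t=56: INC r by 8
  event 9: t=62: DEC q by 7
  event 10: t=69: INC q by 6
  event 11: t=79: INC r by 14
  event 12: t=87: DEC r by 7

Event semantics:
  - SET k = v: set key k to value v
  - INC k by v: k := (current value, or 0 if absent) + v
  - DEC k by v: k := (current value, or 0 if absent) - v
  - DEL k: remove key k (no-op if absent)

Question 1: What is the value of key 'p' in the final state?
Answer: -8

Derivation:
Track key 'p' through all 12 events:
  event 1 (t=3: INC q by 2): p unchanged
  event 2 (t=13: SET q = 5): p unchanged
  event 3 (t=23: DEC p by 8): p (absent) -> -8
  event 4 (t=32: SET p = -8): p -8 -> -8
  event 5 (t=41: INC q by 8): p unchanged
  event 6 (t=51: DEC r by 2): p unchanged
  event 7 (t=54: SET r = 49): p unchanged
  event 8 (t=56: INC r by 8): p unchanged
  event 9 (t=62: DEC q by 7): p unchanged
  event 10 (t=69: INC q by 6): p unchanged
  event 11 (t=79: INC r by 14): p unchanged
  event 12 (t=87: DEC r by 7): p unchanged
Final: p = -8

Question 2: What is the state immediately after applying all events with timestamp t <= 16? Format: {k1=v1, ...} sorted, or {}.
Answer: {q=5}

Derivation:
Apply events with t <= 16 (2 events):
  after event 1 (t=3: INC q by 2): {q=2}
  after event 2 (t=13: SET q = 5): {q=5}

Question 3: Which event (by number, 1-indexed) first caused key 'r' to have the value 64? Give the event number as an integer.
Answer: 12

Derivation:
Looking for first event where r becomes 64:
  event 6: r = -2
  event 7: r = 49
  event 8: r = 57
  event 9: r = 57
  event 10: r = 57
  event 11: r = 71
  event 12: r 71 -> 64  <-- first match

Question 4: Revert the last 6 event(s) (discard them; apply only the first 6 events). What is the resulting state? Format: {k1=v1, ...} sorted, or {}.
Keep first 6 events (discard last 6):
  after event 1 (t=3: INC q by 2): {q=2}
  after event 2 (t=13: SET q = 5): {q=5}
  after event 3 (t=23: DEC p by 8): {p=-8, q=5}
  after event 4 (t=32: SET p = -8): {p=-8, q=5}
  after event 5 (t=41: INC q by 8): {p=-8, q=13}
  after event 6 (t=51: DEC r by 2): {p=-8, q=13, r=-2}

Answer: {p=-8, q=13, r=-2}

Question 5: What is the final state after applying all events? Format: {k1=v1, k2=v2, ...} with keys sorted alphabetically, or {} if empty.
Answer: {p=-8, q=12, r=64}

Derivation:
  after event 1 (t=3: INC q by 2): {q=2}
  after event 2 (t=13: SET q = 5): {q=5}
  after event 3 (t=23: DEC p by 8): {p=-8, q=5}
  after event 4 (t=32: SET p = -8): {p=-8, q=5}
  after event 5 (t=41: INC q by 8): {p=-8, q=13}
  after event 6 (t=51: DEC r by 2): {p=-8, q=13, r=-2}
  after event 7 (t=54: SET r = 49): {p=-8, q=13, r=49}
  after event 8 (t=56: INC r by 8): {p=-8, q=13, r=57}
  after event 9 (t=62: DEC q by 7): {p=-8, q=6, r=57}
  after event 10 (t=69: INC q by 6): {p=-8, q=12, r=57}
  after event 11 (t=79: INC r by 14): {p=-8, q=12, r=71}
  after event 12 (t=87: DEC r by 7): {p=-8, q=12, r=64}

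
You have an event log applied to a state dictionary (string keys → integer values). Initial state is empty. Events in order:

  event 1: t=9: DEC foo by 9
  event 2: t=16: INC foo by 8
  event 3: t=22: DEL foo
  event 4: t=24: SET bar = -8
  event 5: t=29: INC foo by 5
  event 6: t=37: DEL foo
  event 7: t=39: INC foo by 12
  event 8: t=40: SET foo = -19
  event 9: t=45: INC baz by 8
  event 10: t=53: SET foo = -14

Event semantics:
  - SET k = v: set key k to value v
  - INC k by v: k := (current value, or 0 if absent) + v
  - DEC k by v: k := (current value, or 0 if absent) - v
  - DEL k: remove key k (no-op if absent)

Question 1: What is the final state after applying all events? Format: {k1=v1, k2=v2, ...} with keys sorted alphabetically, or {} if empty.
Answer: {bar=-8, baz=8, foo=-14}

Derivation:
  after event 1 (t=9: DEC foo by 9): {foo=-9}
  after event 2 (t=16: INC foo by 8): {foo=-1}
  after event 3 (t=22: DEL foo): {}
  after event 4 (t=24: SET bar = -8): {bar=-8}
  after event 5 (t=29: INC foo by 5): {bar=-8, foo=5}
  after event 6 (t=37: DEL foo): {bar=-8}
  after event 7 (t=39: INC foo by 12): {bar=-8, foo=12}
  after event 8 (t=40: SET foo = -19): {bar=-8, foo=-19}
  after event 9 (t=45: INC baz by 8): {bar=-8, baz=8, foo=-19}
  after event 10 (t=53: SET foo = -14): {bar=-8, baz=8, foo=-14}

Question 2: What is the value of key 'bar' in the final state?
Track key 'bar' through all 10 events:
  event 1 (t=9: DEC foo by 9): bar unchanged
  event 2 (t=16: INC foo by 8): bar unchanged
  event 3 (t=22: DEL foo): bar unchanged
  event 4 (t=24: SET bar = -8): bar (absent) -> -8
  event 5 (t=29: INC foo by 5): bar unchanged
  event 6 (t=37: DEL foo): bar unchanged
  event 7 (t=39: INC foo by 12): bar unchanged
  event 8 (t=40: SET foo = -19): bar unchanged
  event 9 (t=45: INC baz by 8): bar unchanged
  event 10 (t=53: SET foo = -14): bar unchanged
Final: bar = -8

Answer: -8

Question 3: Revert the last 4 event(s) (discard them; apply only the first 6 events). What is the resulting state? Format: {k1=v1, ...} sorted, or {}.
Answer: {bar=-8}

Derivation:
Keep first 6 events (discard last 4):
  after event 1 (t=9: DEC foo by 9): {foo=-9}
  after event 2 (t=16: INC foo by 8): {foo=-1}
  after event 3 (t=22: DEL foo): {}
  after event 4 (t=24: SET bar = -8): {bar=-8}
  after event 5 (t=29: INC foo by 5): {bar=-8, foo=5}
  after event 6 (t=37: DEL foo): {bar=-8}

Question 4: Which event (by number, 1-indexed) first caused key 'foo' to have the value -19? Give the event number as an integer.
Answer: 8

Derivation:
Looking for first event where foo becomes -19:
  event 1: foo = -9
  event 2: foo = -1
  event 3: foo = (absent)
  event 5: foo = 5
  event 6: foo = (absent)
  event 7: foo = 12
  event 8: foo 12 -> -19  <-- first match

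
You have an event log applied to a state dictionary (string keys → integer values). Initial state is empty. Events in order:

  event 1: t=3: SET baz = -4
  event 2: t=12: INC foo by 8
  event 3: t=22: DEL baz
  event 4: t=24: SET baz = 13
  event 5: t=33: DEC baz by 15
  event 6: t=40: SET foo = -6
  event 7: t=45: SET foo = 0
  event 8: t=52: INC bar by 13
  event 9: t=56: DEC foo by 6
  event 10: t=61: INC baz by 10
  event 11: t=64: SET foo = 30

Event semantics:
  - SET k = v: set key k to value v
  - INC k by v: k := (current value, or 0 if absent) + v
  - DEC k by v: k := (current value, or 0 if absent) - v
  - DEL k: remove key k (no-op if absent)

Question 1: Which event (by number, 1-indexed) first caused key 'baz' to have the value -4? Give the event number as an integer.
Answer: 1

Derivation:
Looking for first event where baz becomes -4:
  event 1: baz (absent) -> -4  <-- first match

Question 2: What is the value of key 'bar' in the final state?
Track key 'bar' through all 11 events:
  event 1 (t=3: SET baz = -4): bar unchanged
  event 2 (t=12: INC foo by 8): bar unchanged
  event 3 (t=22: DEL baz): bar unchanged
  event 4 (t=24: SET baz = 13): bar unchanged
  event 5 (t=33: DEC baz by 15): bar unchanged
  event 6 (t=40: SET foo = -6): bar unchanged
  event 7 (t=45: SET foo = 0): bar unchanged
  event 8 (t=52: INC bar by 13): bar (absent) -> 13
  event 9 (t=56: DEC foo by 6): bar unchanged
  event 10 (t=61: INC baz by 10): bar unchanged
  event 11 (t=64: SET foo = 30): bar unchanged
Final: bar = 13

Answer: 13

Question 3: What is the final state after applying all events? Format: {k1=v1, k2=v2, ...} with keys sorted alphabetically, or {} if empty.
  after event 1 (t=3: SET baz = -4): {baz=-4}
  after event 2 (t=12: INC foo by 8): {baz=-4, foo=8}
  after event 3 (t=22: DEL baz): {foo=8}
  after event 4 (t=24: SET baz = 13): {baz=13, foo=8}
  after event 5 (t=33: DEC baz by 15): {baz=-2, foo=8}
  after event 6 (t=40: SET foo = -6): {baz=-2, foo=-6}
  after event 7 (t=45: SET foo = 0): {baz=-2, foo=0}
  after event 8 (t=52: INC bar by 13): {bar=13, baz=-2, foo=0}
  after event 9 (t=56: DEC foo by 6): {bar=13, baz=-2, foo=-6}
  after event 10 (t=61: INC baz by 10): {bar=13, baz=8, foo=-6}
  after event 11 (t=64: SET foo = 30): {bar=13, baz=8, foo=30}

Answer: {bar=13, baz=8, foo=30}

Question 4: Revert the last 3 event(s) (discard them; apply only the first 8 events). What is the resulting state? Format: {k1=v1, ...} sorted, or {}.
Answer: {bar=13, baz=-2, foo=0}

Derivation:
Keep first 8 events (discard last 3):
  after event 1 (t=3: SET baz = -4): {baz=-4}
  after event 2 (t=12: INC foo by 8): {baz=-4, foo=8}
  after event 3 (t=22: DEL baz): {foo=8}
  after event 4 (t=24: SET baz = 13): {baz=13, foo=8}
  after event 5 (t=33: DEC baz by 15): {baz=-2, foo=8}
  after event 6 (t=40: SET foo = -6): {baz=-2, foo=-6}
  after event 7 (t=45: SET foo = 0): {baz=-2, foo=0}
  after event 8 (t=52: INC bar by 13): {bar=13, baz=-2, foo=0}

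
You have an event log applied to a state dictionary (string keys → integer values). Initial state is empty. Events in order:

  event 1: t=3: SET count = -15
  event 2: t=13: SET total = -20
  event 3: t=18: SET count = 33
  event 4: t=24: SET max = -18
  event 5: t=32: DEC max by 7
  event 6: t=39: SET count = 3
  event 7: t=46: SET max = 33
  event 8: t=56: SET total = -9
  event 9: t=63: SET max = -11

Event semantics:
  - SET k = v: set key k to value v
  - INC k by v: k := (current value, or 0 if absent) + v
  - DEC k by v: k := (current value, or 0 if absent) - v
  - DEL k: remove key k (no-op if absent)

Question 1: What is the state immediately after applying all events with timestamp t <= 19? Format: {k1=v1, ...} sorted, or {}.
Answer: {count=33, total=-20}

Derivation:
Apply events with t <= 19 (3 events):
  after event 1 (t=3: SET count = -15): {count=-15}
  after event 2 (t=13: SET total = -20): {count=-15, total=-20}
  after event 3 (t=18: SET count = 33): {count=33, total=-20}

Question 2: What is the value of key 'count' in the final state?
Track key 'count' through all 9 events:
  event 1 (t=3: SET count = -15): count (absent) -> -15
  event 2 (t=13: SET total = -20): count unchanged
  event 3 (t=18: SET count = 33): count -15 -> 33
  event 4 (t=24: SET max = -18): count unchanged
  event 5 (t=32: DEC max by 7): count unchanged
  event 6 (t=39: SET count = 3): count 33 -> 3
  event 7 (t=46: SET max = 33): count unchanged
  event 8 (t=56: SET total = -9): count unchanged
  event 9 (t=63: SET max = -11): count unchanged
Final: count = 3

Answer: 3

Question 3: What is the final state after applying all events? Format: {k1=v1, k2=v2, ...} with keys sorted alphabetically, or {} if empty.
  after event 1 (t=3: SET count = -15): {count=-15}
  after event 2 (t=13: SET total = -20): {count=-15, total=-20}
  after event 3 (t=18: SET count = 33): {count=33, total=-20}
  after event 4 (t=24: SET max = -18): {count=33, max=-18, total=-20}
  after event 5 (t=32: DEC max by 7): {count=33, max=-25, total=-20}
  after event 6 (t=39: SET count = 3): {count=3, max=-25, total=-20}
  after event 7 (t=46: SET max = 33): {count=3, max=33, total=-20}
  after event 8 (t=56: SET total = -9): {count=3, max=33, total=-9}
  after event 9 (t=63: SET max = -11): {count=3, max=-11, total=-9}

Answer: {count=3, max=-11, total=-9}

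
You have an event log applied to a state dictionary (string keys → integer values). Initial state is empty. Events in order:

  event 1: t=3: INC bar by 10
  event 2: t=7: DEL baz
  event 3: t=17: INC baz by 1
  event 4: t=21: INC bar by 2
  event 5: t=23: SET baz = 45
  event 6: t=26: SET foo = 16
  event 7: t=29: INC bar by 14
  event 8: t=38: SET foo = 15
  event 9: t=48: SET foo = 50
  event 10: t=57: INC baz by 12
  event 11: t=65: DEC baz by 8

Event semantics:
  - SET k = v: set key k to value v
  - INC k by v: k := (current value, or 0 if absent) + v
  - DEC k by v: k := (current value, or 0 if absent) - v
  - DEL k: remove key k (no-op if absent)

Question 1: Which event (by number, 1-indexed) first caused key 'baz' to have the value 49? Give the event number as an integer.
Looking for first event where baz becomes 49:
  event 3: baz = 1
  event 4: baz = 1
  event 5: baz = 45
  event 6: baz = 45
  event 7: baz = 45
  event 8: baz = 45
  event 9: baz = 45
  event 10: baz = 57
  event 11: baz 57 -> 49  <-- first match

Answer: 11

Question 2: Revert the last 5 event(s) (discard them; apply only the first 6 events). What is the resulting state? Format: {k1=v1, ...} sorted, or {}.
Keep first 6 events (discard last 5):
  after event 1 (t=3: INC bar by 10): {bar=10}
  after event 2 (t=7: DEL baz): {bar=10}
  after event 3 (t=17: INC baz by 1): {bar=10, baz=1}
  after event 4 (t=21: INC bar by 2): {bar=12, baz=1}
  after event 5 (t=23: SET baz = 45): {bar=12, baz=45}
  after event 6 (t=26: SET foo = 16): {bar=12, baz=45, foo=16}

Answer: {bar=12, baz=45, foo=16}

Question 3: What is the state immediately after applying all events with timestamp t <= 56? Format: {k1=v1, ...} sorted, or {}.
Answer: {bar=26, baz=45, foo=50}

Derivation:
Apply events with t <= 56 (9 events):
  after event 1 (t=3: INC bar by 10): {bar=10}
  after event 2 (t=7: DEL baz): {bar=10}
  after event 3 (t=17: INC baz by 1): {bar=10, baz=1}
  after event 4 (t=21: INC bar by 2): {bar=12, baz=1}
  after event 5 (t=23: SET baz = 45): {bar=12, baz=45}
  after event 6 (t=26: SET foo = 16): {bar=12, baz=45, foo=16}
  after event 7 (t=29: INC bar by 14): {bar=26, baz=45, foo=16}
  after event 8 (t=38: SET foo = 15): {bar=26, baz=45, foo=15}
  after event 9 (t=48: SET foo = 50): {bar=26, baz=45, foo=50}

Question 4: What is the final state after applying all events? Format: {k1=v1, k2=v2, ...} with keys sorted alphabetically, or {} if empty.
Answer: {bar=26, baz=49, foo=50}

Derivation:
  after event 1 (t=3: INC bar by 10): {bar=10}
  after event 2 (t=7: DEL baz): {bar=10}
  after event 3 (t=17: INC baz by 1): {bar=10, baz=1}
  after event 4 (t=21: INC bar by 2): {bar=12, baz=1}
  after event 5 (t=23: SET baz = 45): {bar=12, baz=45}
  after event 6 (t=26: SET foo = 16): {bar=12, baz=45, foo=16}
  after event 7 (t=29: INC bar by 14): {bar=26, baz=45, foo=16}
  after event 8 (t=38: SET foo = 15): {bar=26, baz=45, foo=15}
  after event 9 (t=48: SET foo = 50): {bar=26, baz=45, foo=50}
  after event 10 (t=57: INC baz by 12): {bar=26, baz=57, foo=50}
  after event 11 (t=65: DEC baz by 8): {bar=26, baz=49, foo=50}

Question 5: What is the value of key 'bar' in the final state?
Track key 'bar' through all 11 events:
  event 1 (t=3: INC bar by 10): bar (absent) -> 10
  event 2 (t=7: DEL baz): bar unchanged
  event 3 (t=17: INC baz by 1): bar unchanged
  event 4 (t=21: INC bar by 2): bar 10 -> 12
  event 5 (t=23: SET baz = 45): bar unchanged
  event 6 (t=26: SET foo = 16): bar unchanged
  event 7 (t=29: INC bar by 14): bar 12 -> 26
  event 8 (t=38: SET foo = 15): bar unchanged
  event 9 (t=48: SET foo = 50): bar unchanged
  event 10 (t=57: INC baz by 12): bar unchanged
  event 11 (t=65: DEC baz by 8): bar unchanged
Final: bar = 26

Answer: 26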